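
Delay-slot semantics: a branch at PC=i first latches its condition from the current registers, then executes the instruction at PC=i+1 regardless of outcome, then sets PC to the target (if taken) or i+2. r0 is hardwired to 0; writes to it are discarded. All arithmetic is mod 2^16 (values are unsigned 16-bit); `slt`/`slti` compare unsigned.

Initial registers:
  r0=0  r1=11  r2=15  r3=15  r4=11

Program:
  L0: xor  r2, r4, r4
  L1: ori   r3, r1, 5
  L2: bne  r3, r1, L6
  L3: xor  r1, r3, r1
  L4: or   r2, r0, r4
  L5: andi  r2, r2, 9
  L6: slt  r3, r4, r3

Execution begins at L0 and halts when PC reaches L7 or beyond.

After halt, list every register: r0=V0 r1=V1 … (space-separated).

[0] xor  r2, r4, r4  →  {r0:0, r1:11, r2:0, r3:15, r4:11}
[1] ori   r3, r1, 5  →  {r0:0, r1:11, r2:0, r3:15, r4:11}
[2] bne  r3, r1, L6  →  {r0:0, r1:11, r2:0, r3:15, r4:11}  ⟨branch taken⟩
[3] xor  r1, r3, r1  →  {r0:0, r1:4, r2:0, r3:15, r4:11}
[6] slt  r3, r4, r3  →  {r0:0, r1:4, r2:0, r3:1, r4:11}

r0=0 r1=4 r2=0 r3=1 r4=11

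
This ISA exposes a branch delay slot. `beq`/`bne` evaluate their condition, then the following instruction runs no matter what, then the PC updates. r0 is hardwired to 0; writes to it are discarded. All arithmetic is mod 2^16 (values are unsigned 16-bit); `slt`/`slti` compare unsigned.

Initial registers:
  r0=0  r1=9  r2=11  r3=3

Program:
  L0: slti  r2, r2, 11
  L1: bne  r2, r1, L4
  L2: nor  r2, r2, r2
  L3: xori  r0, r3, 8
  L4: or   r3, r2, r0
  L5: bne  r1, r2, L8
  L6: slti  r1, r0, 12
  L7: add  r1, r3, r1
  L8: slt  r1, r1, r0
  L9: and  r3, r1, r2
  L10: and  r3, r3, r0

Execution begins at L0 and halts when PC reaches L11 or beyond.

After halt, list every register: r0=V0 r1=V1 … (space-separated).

  step pc=0: slti  r2, r2, 11  regs=(0,9,0,3)
  step pc=1: bne  r2, r1, L4  cond=T  regs=(0,9,0,3)
  step pc=2: nor  r2, r2, r2  regs=(0,9,65535,3)
  step pc=4: or   r3, r2, r0  regs=(0,9,65535,65535)
  step pc=5: bne  r1, r2, L8  cond=T  regs=(0,9,65535,65535)
  step pc=6: slti  r1, r0, 12  regs=(0,1,65535,65535)
  step pc=8: slt  r1, r1, r0  regs=(0,0,65535,65535)
  step pc=9: and  r3, r1, r2  regs=(0,0,65535,0)
  step pc=10: and  r3, r3, r0  regs=(0,0,65535,0)

r0=0 r1=0 r2=65535 r3=0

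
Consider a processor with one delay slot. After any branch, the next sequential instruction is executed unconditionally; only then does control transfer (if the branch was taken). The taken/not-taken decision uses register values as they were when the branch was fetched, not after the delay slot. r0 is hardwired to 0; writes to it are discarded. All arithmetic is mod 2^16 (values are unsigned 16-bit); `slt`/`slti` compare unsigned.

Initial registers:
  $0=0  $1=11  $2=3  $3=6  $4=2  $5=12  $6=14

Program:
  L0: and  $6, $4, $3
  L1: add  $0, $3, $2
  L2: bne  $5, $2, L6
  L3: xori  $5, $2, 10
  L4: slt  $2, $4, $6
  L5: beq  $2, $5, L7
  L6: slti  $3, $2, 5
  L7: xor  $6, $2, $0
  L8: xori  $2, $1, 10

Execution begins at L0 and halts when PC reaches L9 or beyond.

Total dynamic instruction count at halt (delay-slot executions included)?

7

[0] and  $6, $4, $3  →  {$0:0, $1:11, $2:3, $3:6, $4:2, $5:12, $6:2}
[1] add  $0, $3, $2  →  {$0:0, $1:11, $2:3, $3:6, $4:2, $5:12, $6:2}
[2] bne  $5, $2, L6  →  {$0:0, $1:11, $2:3, $3:6, $4:2, $5:12, $6:2}  ⟨branch taken⟩
[3] xori  $5, $2, 10  →  {$0:0, $1:11, $2:3, $3:6, $4:2, $5:9, $6:2}
[6] slti  $3, $2, 5  →  {$0:0, $1:11, $2:3, $3:1, $4:2, $5:9, $6:2}
[7] xor  $6, $2, $0  →  {$0:0, $1:11, $2:3, $3:1, $4:2, $5:9, $6:3}
[8] xori  $2, $1, 10  →  {$0:0, $1:11, $2:1, $3:1, $4:2, $5:9, $6:3}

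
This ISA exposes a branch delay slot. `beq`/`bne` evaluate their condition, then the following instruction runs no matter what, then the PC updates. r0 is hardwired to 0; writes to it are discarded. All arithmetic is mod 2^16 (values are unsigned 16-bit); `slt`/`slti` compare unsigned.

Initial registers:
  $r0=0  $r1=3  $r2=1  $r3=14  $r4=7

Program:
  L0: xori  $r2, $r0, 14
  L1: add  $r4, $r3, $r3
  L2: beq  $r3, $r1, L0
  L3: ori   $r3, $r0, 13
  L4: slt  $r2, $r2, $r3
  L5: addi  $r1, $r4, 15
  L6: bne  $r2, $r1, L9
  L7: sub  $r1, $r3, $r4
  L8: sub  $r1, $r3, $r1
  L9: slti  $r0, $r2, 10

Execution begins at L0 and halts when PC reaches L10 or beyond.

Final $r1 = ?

65521

#0 xori  $r2, $r0, 14 ; 0/3/14/14/7
#1 add  $r4, $r3, $r3 ; 0/3/14/14/28
#2 beq  $r3, $r1, L0 ; 0/3/14/14/28 ; →fallthru
#3 ori   $r3, $r0, 13 ; 0/3/14/13/28
#4 slt  $r2, $r2, $r3 ; 0/3/0/13/28
#5 addi  $r1, $r4, 15 ; 0/43/0/13/28
#6 bne  $r2, $r1, L9 ; 0/43/0/13/28 ; →target
#7 sub  $r1, $r3, $r4 ; 0/65521/0/13/28
#9 slti  $r0, $r2, 10 ; 0/65521/0/13/28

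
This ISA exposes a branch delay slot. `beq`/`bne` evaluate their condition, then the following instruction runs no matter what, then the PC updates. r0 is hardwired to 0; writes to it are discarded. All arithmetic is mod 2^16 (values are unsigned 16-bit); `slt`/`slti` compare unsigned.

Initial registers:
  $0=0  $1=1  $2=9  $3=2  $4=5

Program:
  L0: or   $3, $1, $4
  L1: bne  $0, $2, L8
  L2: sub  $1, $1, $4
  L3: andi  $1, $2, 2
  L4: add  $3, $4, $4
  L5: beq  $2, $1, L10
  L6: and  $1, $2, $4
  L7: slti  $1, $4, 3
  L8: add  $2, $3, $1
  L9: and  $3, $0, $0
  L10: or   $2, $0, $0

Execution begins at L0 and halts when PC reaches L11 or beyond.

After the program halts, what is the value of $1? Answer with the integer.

[0] or   $3, $1, $4  →  {$0:0, $1:1, $2:9, $3:5, $4:5}
[1] bne  $0, $2, L8  →  {$0:0, $1:1, $2:9, $3:5, $4:5}  ⟨branch taken⟩
[2] sub  $1, $1, $4  →  {$0:0, $1:65532, $2:9, $3:5, $4:5}
[8] add  $2, $3, $1  →  {$0:0, $1:65532, $2:1, $3:5, $4:5}
[9] and  $3, $0, $0  →  {$0:0, $1:65532, $2:1, $3:0, $4:5}
[10] or   $2, $0, $0  →  {$0:0, $1:65532, $2:0, $3:0, $4:5}

65532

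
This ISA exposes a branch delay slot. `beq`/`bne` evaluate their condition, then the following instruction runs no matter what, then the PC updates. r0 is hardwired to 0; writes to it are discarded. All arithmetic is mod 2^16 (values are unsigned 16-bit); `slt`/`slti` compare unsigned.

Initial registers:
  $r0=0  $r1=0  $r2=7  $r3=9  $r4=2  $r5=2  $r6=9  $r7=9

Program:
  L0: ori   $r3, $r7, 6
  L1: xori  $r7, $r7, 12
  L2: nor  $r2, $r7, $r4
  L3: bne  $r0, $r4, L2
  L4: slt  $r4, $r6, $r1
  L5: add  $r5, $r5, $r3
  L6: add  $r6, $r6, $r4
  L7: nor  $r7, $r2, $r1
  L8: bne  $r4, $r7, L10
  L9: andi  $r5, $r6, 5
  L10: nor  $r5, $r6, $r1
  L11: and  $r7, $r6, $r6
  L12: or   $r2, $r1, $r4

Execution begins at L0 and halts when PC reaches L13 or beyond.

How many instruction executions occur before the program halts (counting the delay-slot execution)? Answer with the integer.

16

#0 ori   $r3, $r7, 6 ; 0/0/7/15/2/2/9/9
#1 xori  $r7, $r7, 12 ; 0/0/7/15/2/2/9/5
#2 nor  $r2, $r7, $r4 ; 0/0/65528/15/2/2/9/5
#3 bne  $r0, $r4, L2 ; 0/0/65528/15/2/2/9/5 ; →target
#4 slt  $r4, $r6, $r1 ; 0/0/65528/15/0/2/9/5
#2 nor  $r2, $r7, $r4 ; 0/0/65530/15/0/2/9/5
#3 bne  $r0, $r4, L2 ; 0/0/65530/15/0/2/9/5 ; →fallthru
#4 slt  $r4, $r6, $r1 ; 0/0/65530/15/0/2/9/5
#5 add  $r5, $r5, $r3 ; 0/0/65530/15/0/17/9/5
#6 add  $r6, $r6, $r4 ; 0/0/65530/15/0/17/9/5
#7 nor  $r7, $r2, $r1 ; 0/0/65530/15/0/17/9/5
#8 bne  $r4, $r7, L10 ; 0/0/65530/15/0/17/9/5 ; →target
#9 andi  $r5, $r6, 5 ; 0/0/65530/15/0/1/9/5
#10 nor  $r5, $r6, $r1 ; 0/0/65530/15/0/65526/9/5
#11 and  $r7, $r6, $r6 ; 0/0/65530/15/0/65526/9/9
#12 or   $r2, $r1, $r4 ; 0/0/0/15/0/65526/9/9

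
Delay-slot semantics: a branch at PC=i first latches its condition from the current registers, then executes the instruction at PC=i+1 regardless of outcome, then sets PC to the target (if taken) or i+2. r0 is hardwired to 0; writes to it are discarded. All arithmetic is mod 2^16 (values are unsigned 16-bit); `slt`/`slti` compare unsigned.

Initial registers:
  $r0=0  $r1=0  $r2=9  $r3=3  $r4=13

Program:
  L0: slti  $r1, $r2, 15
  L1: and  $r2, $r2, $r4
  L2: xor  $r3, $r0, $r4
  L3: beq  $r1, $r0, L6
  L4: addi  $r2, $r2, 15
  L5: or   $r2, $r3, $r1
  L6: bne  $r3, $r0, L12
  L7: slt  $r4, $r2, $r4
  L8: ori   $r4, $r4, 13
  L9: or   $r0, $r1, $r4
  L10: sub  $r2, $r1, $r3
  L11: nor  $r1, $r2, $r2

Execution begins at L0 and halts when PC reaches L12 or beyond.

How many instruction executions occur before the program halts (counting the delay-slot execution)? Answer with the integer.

8

#0 slti  $r1, $r2, 15 ; 0/1/9/3/13
#1 and  $r2, $r2, $r4 ; 0/1/9/3/13
#2 xor  $r3, $r0, $r4 ; 0/1/9/13/13
#3 beq  $r1, $r0, L6 ; 0/1/9/13/13 ; →fallthru
#4 addi  $r2, $r2, 15 ; 0/1/24/13/13
#5 or   $r2, $r3, $r1 ; 0/1/13/13/13
#6 bne  $r3, $r0, L12 ; 0/1/13/13/13 ; →target
#7 slt  $r4, $r2, $r4 ; 0/1/13/13/0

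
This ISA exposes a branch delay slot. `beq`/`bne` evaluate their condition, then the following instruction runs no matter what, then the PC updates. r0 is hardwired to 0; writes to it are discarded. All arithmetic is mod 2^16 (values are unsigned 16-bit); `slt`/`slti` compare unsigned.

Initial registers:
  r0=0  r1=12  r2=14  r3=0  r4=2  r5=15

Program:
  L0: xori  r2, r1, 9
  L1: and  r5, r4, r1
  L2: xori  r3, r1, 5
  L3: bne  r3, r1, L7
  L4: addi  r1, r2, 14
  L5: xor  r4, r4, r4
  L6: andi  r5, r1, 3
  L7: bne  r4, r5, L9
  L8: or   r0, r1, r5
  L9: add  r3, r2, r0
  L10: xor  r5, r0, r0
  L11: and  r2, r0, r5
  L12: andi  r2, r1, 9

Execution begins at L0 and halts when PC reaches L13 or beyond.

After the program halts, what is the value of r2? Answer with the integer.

1

  step pc=0: xori  r2, r1, 9  regs=(0,12,5,0,2,15)
  step pc=1: and  r5, r4, r1  regs=(0,12,5,0,2,0)
  step pc=2: xori  r3, r1, 5  regs=(0,12,5,9,2,0)
  step pc=3: bne  r3, r1, L7  cond=T  regs=(0,12,5,9,2,0)
  step pc=4: addi  r1, r2, 14  regs=(0,19,5,9,2,0)
  step pc=7: bne  r4, r5, L9  cond=T  regs=(0,19,5,9,2,0)
  step pc=8: or   r0, r1, r5  regs=(0,19,5,9,2,0)
  step pc=9: add  r3, r2, r0  regs=(0,19,5,5,2,0)
  step pc=10: xor  r5, r0, r0  regs=(0,19,5,5,2,0)
  step pc=11: and  r2, r0, r5  regs=(0,19,0,5,2,0)
  step pc=12: andi  r2, r1, 9  regs=(0,19,1,5,2,0)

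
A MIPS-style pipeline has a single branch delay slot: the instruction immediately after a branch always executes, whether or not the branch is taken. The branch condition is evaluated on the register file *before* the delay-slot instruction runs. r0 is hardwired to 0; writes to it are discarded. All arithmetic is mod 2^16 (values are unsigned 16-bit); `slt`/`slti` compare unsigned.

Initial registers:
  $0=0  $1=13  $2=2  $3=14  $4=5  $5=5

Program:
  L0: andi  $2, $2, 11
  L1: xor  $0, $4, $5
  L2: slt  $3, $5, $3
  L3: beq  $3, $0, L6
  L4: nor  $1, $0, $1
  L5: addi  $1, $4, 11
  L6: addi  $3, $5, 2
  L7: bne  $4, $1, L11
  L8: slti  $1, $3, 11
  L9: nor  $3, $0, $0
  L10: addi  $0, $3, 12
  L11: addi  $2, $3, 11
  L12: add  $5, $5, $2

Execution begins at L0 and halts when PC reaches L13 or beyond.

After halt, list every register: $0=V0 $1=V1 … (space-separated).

$0=0 $1=1 $2=18 $3=7 $4=5 $5=23

[0] andi  $2, $2, 11  →  {$0:0, $1:13, $2:2, $3:14, $4:5, $5:5}
[1] xor  $0, $4, $5  →  {$0:0, $1:13, $2:2, $3:14, $4:5, $5:5}
[2] slt  $3, $5, $3  →  {$0:0, $1:13, $2:2, $3:1, $4:5, $5:5}
[3] beq  $3, $0, L6  →  {$0:0, $1:13, $2:2, $3:1, $4:5, $5:5}  ⟨branch fallthrough⟩
[4] nor  $1, $0, $1  →  {$0:0, $1:65522, $2:2, $3:1, $4:5, $5:5}
[5] addi  $1, $4, 11  →  {$0:0, $1:16, $2:2, $3:1, $4:5, $5:5}
[6] addi  $3, $5, 2  →  {$0:0, $1:16, $2:2, $3:7, $4:5, $5:5}
[7] bne  $4, $1, L11  →  {$0:0, $1:16, $2:2, $3:7, $4:5, $5:5}  ⟨branch taken⟩
[8] slti  $1, $3, 11  →  {$0:0, $1:1, $2:2, $3:7, $4:5, $5:5}
[11] addi  $2, $3, 11  →  {$0:0, $1:1, $2:18, $3:7, $4:5, $5:5}
[12] add  $5, $5, $2  →  {$0:0, $1:1, $2:18, $3:7, $4:5, $5:23}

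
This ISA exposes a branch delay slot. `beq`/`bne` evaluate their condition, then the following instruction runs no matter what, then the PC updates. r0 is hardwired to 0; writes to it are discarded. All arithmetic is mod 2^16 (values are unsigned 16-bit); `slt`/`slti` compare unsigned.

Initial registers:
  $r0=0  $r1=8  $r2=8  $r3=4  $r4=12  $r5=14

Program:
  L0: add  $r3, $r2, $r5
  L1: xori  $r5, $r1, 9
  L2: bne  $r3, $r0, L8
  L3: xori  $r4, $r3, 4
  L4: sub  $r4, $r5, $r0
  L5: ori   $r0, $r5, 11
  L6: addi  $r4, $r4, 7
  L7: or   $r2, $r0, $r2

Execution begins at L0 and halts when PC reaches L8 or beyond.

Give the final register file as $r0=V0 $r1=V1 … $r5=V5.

  step pc=0: add  $r3, $r2, $r5  regs=(0,8,8,22,12,14)
  step pc=1: xori  $r5, $r1, 9  regs=(0,8,8,22,12,1)
  step pc=2: bne  $r3, $r0, L8  cond=T  regs=(0,8,8,22,12,1)
  step pc=3: xori  $r4, $r3, 4  regs=(0,8,8,22,18,1)

$r0=0 $r1=8 $r2=8 $r3=22 $r4=18 $r5=1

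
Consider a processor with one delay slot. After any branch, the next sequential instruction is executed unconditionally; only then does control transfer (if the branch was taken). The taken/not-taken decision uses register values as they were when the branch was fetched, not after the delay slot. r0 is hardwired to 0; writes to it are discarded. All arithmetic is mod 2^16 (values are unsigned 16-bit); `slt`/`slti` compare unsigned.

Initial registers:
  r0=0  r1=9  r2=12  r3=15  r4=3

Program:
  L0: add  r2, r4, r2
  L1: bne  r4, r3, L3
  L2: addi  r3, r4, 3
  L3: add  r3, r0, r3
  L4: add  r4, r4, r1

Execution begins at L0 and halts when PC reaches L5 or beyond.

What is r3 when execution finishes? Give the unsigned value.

  step pc=0: add  r2, r4, r2  regs=(0,9,15,15,3)
  step pc=1: bne  r4, r3, L3  cond=T  regs=(0,9,15,15,3)
  step pc=2: addi  r3, r4, 3  regs=(0,9,15,6,3)
  step pc=3: add  r3, r0, r3  regs=(0,9,15,6,3)
  step pc=4: add  r4, r4, r1  regs=(0,9,15,6,12)

6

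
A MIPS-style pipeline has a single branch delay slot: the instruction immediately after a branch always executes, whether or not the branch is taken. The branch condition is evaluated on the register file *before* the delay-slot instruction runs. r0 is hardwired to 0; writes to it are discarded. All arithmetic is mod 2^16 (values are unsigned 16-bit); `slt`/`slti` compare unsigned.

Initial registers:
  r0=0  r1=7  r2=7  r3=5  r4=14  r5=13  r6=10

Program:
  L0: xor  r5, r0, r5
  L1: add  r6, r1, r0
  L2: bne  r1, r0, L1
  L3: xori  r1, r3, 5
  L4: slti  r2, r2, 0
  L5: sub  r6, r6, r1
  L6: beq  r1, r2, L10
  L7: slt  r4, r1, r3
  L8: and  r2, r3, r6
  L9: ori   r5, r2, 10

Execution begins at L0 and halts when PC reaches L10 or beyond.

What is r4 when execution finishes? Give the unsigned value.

[0] xor  r5, r0, r5  →  {r0:0, r1:7, r2:7, r3:5, r4:14, r5:13, r6:10}
[1] add  r6, r1, r0  →  {r0:0, r1:7, r2:7, r3:5, r4:14, r5:13, r6:7}
[2] bne  r1, r0, L1  →  {r0:0, r1:7, r2:7, r3:5, r4:14, r5:13, r6:7}  ⟨branch taken⟩
[3] xori  r1, r3, 5  →  {r0:0, r1:0, r2:7, r3:5, r4:14, r5:13, r6:7}
[1] add  r6, r1, r0  →  {r0:0, r1:0, r2:7, r3:5, r4:14, r5:13, r6:0}
[2] bne  r1, r0, L1  →  {r0:0, r1:0, r2:7, r3:5, r4:14, r5:13, r6:0}  ⟨branch fallthrough⟩
[3] xori  r1, r3, 5  →  {r0:0, r1:0, r2:7, r3:5, r4:14, r5:13, r6:0}
[4] slti  r2, r2, 0  →  {r0:0, r1:0, r2:0, r3:5, r4:14, r5:13, r6:0}
[5] sub  r6, r6, r1  →  {r0:0, r1:0, r2:0, r3:5, r4:14, r5:13, r6:0}
[6] beq  r1, r2, L10  →  {r0:0, r1:0, r2:0, r3:5, r4:14, r5:13, r6:0}  ⟨branch taken⟩
[7] slt  r4, r1, r3  →  {r0:0, r1:0, r2:0, r3:5, r4:1, r5:13, r6:0}

1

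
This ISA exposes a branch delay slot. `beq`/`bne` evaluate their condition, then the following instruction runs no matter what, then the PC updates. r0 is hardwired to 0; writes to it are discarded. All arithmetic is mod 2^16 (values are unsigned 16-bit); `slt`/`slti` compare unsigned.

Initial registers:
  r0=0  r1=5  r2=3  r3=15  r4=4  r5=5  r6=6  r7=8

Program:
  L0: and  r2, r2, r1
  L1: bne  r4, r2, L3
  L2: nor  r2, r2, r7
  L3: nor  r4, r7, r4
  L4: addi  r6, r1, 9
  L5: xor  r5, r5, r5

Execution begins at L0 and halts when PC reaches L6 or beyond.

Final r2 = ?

#0 and  r2, r2, r1 ; 0/5/1/15/4/5/6/8
#1 bne  r4, r2, L3 ; 0/5/1/15/4/5/6/8 ; →target
#2 nor  r2, r2, r7 ; 0/5/65526/15/4/5/6/8
#3 nor  r4, r7, r4 ; 0/5/65526/15/65523/5/6/8
#4 addi  r6, r1, 9 ; 0/5/65526/15/65523/5/14/8
#5 xor  r5, r5, r5 ; 0/5/65526/15/65523/0/14/8

65526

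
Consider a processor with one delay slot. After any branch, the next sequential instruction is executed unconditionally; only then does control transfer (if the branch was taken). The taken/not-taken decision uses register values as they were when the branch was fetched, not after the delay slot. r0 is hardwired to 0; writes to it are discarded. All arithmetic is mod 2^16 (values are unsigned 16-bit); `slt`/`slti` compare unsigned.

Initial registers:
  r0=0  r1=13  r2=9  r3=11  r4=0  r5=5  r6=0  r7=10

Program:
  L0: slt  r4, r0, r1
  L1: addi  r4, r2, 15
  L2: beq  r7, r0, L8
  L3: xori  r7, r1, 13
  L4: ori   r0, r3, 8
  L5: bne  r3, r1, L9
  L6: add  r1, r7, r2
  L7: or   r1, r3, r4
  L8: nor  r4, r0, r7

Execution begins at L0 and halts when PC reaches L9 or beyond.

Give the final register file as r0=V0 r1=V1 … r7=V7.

[0] slt  r4, r0, r1  →  {r0:0, r1:13, r2:9, r3:11, r4:1, r5:5, r6:0, r7:10}
[1] addi  r4, r2, 15  →  {r0:0, r1:13, r2:9, r3:11, r4:24, r5:5, r6:0, r7:10}
[2] beq  r7, r0, L8  →  {r0:0, r1:13, r2:9, r3:11, r4:24, r5:5, r6:0, r7:10}  ⟨branch fallthrough⟩
[3] xori  r7, r1, 13  →  {r0:0, r1:13, r2:9, r3:11, r4:24, r5:5, r6:0, r7:0}
[4] ori   r0, r3, 8  →  {r0:0, r1:13, r2:9, r3:11, r4:24, r5:5, r6:0, r7:0}
[5] bne  r3, r1, L9  →  {r0:0, r1:13, r2:9, r3:11, r4:24, r5:5, r6:0, r7:0}  ⟨branch taken⟩
[6] add  r1, r7, r2  →  {r0:0, r1:9, r2:9, r3:11, r4:24, r5:5, r6:0, r7:0}

r0=0 r1=9 r2=9 r3=11 r4=24 r5=5 r6=0 r7=0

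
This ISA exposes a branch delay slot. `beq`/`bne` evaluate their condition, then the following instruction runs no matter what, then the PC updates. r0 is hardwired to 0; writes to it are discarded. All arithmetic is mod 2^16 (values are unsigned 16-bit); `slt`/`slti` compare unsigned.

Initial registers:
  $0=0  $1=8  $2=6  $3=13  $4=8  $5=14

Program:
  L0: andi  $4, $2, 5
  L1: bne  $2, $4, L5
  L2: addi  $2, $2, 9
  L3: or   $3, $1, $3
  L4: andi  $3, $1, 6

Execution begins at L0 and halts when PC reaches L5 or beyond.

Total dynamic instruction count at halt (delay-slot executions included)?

3

  step pc=0: andi  $4, $2, 5  regs=(0,8,6,13,4,14)
  step pc=1: bne  $2, $4, L5  cond=T  regs=(0,8,6,13,4,14)
  step pc=2: addi  $2, $2, 9  regs=(0,8,15,13,4,14)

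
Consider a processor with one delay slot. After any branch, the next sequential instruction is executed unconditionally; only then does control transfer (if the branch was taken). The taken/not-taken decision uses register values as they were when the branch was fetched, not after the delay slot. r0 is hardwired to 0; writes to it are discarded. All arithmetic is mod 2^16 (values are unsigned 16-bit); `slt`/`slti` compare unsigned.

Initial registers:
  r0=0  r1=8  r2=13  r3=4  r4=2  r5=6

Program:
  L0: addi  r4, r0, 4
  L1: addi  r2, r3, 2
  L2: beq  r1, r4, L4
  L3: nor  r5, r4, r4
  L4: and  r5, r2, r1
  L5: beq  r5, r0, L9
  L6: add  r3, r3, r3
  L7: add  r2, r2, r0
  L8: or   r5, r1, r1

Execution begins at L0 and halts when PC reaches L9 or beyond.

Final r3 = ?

8

PC=0  addi  r4, r0, 4        | r0=0 r1=8 r2=13 r3=4 r4=4 r5=6
PC=1  addi  r2, r3, 2        | r0=0 r1=8 r2=6 r3=4 r4=4 r5=6
PC=2  beq  r1, r4, L4        | r0=0 r1=8 r2=6 r3=4 r4=4 r5=6  [not taken]
PC=3  nor  r5, r4, r4        | r0=0 r1=8 r2=6 r3=4 r4=4 r5=65531
PC=4  and  r5, r2, r1        | r0=0 r1=8 r2=6 r3=4 r4=4 r5=0
PC=5  beq  r5, r0, L9        | r0=0 r1=8 r2=6 r3=4 r4=4 r5=0  [TAKEN]
PC=6  add  r3, r3, r3        | r0=0 r1=8 r2=6 r3=8 r4=4 r5=0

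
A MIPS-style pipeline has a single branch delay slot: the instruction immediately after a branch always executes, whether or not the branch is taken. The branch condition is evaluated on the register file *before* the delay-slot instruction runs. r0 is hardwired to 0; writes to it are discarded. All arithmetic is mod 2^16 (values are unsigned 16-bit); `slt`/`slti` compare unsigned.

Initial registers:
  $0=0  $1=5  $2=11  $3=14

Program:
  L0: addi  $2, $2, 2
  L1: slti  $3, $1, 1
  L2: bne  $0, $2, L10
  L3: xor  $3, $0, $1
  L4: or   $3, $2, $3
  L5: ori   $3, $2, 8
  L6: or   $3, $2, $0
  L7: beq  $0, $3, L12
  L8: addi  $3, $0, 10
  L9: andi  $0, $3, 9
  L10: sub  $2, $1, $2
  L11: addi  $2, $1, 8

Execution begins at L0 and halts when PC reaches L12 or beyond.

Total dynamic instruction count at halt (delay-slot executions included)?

6

#0 addi  $2, $2, 2 ; 0/5/13/14
#1 slti  $3, $1, 1 ; 0/5/13/0
#2 bne  $0, $2, L10 ; 0/5/13/0 ; →target
#3 xor  $3, $0, $1 ; 0/5/13/5
#10 sub  $2, $1, $2 ; 0/5/65528/5
#11 addi  $2, $1, 8 ; 0/5/13/5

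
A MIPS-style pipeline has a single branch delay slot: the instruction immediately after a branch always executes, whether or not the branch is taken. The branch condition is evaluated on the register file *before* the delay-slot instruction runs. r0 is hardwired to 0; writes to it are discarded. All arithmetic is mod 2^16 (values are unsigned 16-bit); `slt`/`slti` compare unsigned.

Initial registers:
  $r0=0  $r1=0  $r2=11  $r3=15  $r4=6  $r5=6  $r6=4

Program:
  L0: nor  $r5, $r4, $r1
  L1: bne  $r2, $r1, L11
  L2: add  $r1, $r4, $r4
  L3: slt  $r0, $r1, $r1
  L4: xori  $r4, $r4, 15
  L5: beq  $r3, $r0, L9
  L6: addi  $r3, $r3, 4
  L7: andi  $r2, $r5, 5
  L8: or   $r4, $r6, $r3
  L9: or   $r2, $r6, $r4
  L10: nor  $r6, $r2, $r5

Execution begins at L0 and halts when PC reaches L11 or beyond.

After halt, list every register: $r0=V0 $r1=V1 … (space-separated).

#0 nor  $r5, $r4, $r1 ; 0/0/11/15/6/65529/4
#1 bne  $r2, $r1, L11 ; 0/0/11/15/6/65529/4 ; →target
#2 add  $r1, $r4, $r4 ; 0/12/11/15/6/65529/4

$r0=0 $r1=12 $r2=11 $r3=15 $r4=6 $r5=65529 $r6=4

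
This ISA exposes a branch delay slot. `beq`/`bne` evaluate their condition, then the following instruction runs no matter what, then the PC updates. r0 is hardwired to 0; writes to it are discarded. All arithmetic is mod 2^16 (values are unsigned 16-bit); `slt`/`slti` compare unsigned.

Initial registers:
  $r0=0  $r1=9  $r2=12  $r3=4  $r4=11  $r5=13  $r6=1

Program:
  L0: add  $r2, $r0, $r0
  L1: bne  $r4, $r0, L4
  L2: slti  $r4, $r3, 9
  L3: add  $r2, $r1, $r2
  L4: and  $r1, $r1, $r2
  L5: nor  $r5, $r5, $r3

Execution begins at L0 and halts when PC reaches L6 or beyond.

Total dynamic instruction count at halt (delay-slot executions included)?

[0] add  $r2, $r0, $r0  →  {$r0:0, $r1:9, $r2:0, $r3:4, $r4:11, $r5:13, $r6:1}
[1] bne  $r4, $r0, L4  →  {$r0:0, $r1:9, $r2:0, $r3:4, $r4:11, $r5:13, $r6:1}  ⟨branch taken⟩
[2] slti  $r4, $r3, 9  →  {$r0:0, $r1:9, $r2:0, $r3:4, $r4:1, $r5:13, $r6:1}
[4] and  $r1, $r1, $r2  →  {$r0:0, $r1:0, $r2:0, $r3:4, $r4:1, $r5:13, $r6:1}
[5] nor  $r5, $r5, $r3  →  {$r0:0, $r1:0, $r2:0, $r3:4, $r4:1, $r5:65522, $r6:1}

5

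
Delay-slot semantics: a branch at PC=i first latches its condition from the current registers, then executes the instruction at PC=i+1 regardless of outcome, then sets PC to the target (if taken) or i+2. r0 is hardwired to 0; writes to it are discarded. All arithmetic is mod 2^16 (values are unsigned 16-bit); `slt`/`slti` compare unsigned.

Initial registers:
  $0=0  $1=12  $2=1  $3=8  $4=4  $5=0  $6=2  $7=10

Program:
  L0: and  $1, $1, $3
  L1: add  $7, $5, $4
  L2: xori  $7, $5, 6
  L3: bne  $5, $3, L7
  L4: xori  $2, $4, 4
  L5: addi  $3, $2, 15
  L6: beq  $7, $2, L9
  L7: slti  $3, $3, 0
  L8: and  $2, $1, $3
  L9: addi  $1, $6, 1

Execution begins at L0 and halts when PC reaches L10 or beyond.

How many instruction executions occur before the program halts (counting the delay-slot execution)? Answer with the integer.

8

PC=0  and  $1, $1, $3        | $0=0 $1=8 $2=1 $3=8 $4=4 $5=0 $6=2 $7=10
PC=1  add  $7, $5, $4        | $0=0 $1=8 $2=1 $3=8 $4=4 $5=0 $6=2 $7=4
PC=2  xori  $7, $5, 6        | $0=0 $1=8 $2=1 $3=8 $4=4 $5=0 $6=2 $7=6
PC=3  bne  $5, $3, L7        | $0=0 $1=8 $2=1 $3=8 $4=4 $5=0 $6=2 $7=6  [TAKEN]
PC=4  xori  $2, $4, 4        | $0=0 $1=8 $2=0 $3=8 $4=4 $5=0 $6=2 $7=6
PC=7  slti  $3, $3, 0        | $0=0 $1=8 $2=0 $3=0 $4=4 $5=0 $6=2 $7=6
PC=8  and  $2, $1, $3        | $0=0 $1=8 $2=0 $3=0 $4=4 $5=0 $6=2 $7=6
PC=9  addi  $1, $6, 1        | $0=0 $1=3 $2=0 $3=0 $4=4 $5=0 $6=2 $7=6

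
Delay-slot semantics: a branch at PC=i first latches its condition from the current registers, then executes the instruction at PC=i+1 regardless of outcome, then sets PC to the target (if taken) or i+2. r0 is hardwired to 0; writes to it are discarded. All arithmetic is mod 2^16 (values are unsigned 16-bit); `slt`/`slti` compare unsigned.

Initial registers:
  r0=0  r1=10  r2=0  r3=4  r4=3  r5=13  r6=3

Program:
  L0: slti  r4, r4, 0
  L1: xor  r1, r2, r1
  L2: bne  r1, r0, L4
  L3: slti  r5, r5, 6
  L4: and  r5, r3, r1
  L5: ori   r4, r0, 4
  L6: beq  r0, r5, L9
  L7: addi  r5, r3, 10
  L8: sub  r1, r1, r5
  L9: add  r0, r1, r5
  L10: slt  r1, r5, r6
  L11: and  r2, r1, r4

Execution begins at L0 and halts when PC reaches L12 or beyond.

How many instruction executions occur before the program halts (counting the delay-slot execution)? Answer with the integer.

PC=0  slti  r4, r4, 0        | r0=0 r1=10 r2=0 r3=4 r4=0 r5=13 r6=3
PC=1  xor  r1, r2, r1        | r0=0 r1=10 r2=0 r3=4 r4=0 r5=13 r6=3
PC=2  bne  r1, r0, L4        | r0=0 r1=10 r2=0 r3=4 r4=0 r5=13 r6=3  [TAKEN]
PC=3  slti  r5, r5, 6        | r0=0 r1=10 r2=0 r3=4 r4=0 r5=0 r6=3
PC=4  and  r5, r3, r1        | r0=0 r1=10 r2=0 r3=4 r4=0 r5=0 r6=3
PC=5  ori   r4, r0, 4        | r0=0 r1=10 r2=0 r3=4 r4=4 r5=0 r6=3
PC=6  beq  r0, r5, L9        | r0=0 r1=10 r2=0 r3=4 r4=4 r5=0 r6=3  [TAKEN]
PC=7  addi  r5, r3, 10       | r0=0 r1=10 r2=0 r3=4 r4=4 r5=14 r6=3
PC=9  add  r0, r1, r5        | r0=0 r1=10 r2=0 r3=4 r4=4 r5=14 r6=3
PC=10 slt  r1, r5, r6        | r0=0 r1=0 r2=0 r3=4 r4=4 r5=14 r6=3
PC=11 and  r2, r1, r4        | r0=0 r1=0 r2=0 r3=4 r4=4 r5=14 r6=3

11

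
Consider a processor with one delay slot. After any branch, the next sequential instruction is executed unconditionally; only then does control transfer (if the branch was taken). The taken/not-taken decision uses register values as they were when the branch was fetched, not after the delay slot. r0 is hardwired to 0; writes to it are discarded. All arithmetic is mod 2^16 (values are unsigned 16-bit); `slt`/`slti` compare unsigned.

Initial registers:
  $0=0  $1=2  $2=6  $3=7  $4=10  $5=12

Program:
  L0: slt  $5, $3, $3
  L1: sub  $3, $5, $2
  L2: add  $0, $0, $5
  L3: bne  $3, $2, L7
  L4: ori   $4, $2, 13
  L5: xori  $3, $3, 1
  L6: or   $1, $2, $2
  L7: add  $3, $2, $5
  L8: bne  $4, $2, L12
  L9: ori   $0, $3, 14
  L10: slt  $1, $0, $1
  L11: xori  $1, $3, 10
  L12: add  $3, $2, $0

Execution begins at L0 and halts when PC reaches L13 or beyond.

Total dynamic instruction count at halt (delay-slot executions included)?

PC=0  slt  $5, $3, $3        | $0=0 $1=2 $2=6 $3=7 $4=10 $5=0
PC=1  sub  $3, $5, $2        | $0=0 $1=2 $2=6 $3=65530 $4=10 $5=0
PC=2  add  $0, $0, $5        | $0=0 $1=2 $2=6 $3=65530 $4=10 $5=0
PC=3  bne  $3, $2, L7        | $0=0 $1=2 $2=6 $3=65530 $4=10 $5=0  [TAKEN]
PC=4  ori   $4, $2, 13       | $0=0 $1=2 $2=6 $3=65530 $4=15 $5=0
PC=7  add  $3, $2, $5        | $0=0 $1=2 $2=6 $3=6 $4=15 $5=0
PC=8  bne  $4, $2, L12       | $0=0 $1=2 $2=6 $3=6 $4=15 $5=0  [TAKEN]
PC=9  ori   $0, $3, 14       | $0=0 $1=2 $2=6 $3=6 $4=15 $5=0
PC=12 add  $3, $2, $0        | $0=0 $1=2 $2=6 $3=6 $4=15 $5=0

9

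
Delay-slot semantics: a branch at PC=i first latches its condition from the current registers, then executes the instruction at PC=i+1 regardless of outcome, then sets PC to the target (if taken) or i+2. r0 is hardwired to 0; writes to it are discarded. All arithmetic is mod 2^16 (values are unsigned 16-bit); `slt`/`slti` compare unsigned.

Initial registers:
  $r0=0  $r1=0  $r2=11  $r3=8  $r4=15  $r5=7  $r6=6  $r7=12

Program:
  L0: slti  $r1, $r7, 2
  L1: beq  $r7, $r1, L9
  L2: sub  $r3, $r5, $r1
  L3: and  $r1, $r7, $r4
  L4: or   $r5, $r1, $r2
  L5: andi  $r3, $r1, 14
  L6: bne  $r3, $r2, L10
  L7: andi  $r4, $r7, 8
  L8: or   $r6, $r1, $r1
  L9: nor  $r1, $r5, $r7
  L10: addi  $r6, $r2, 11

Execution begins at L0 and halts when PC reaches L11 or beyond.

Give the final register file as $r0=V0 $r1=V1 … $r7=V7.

[0] slti  $r1, $r7, 2  →  {$r0:0, $r1:0, $r2:11, $r3:8, $r4:15, $r5:7, $r6:6, $r7:12}
[1] beq  $r7, $r1, L9  →  {$r0:0, $r1:0, $r2:11, $r3:8, $r4:15, $r5:7, $r6:6, $r7:12}  ⟨branch fallthrough⟩
[2] sub  $r3, $r5, $r1  →  {$r0:0, $r1:0, $r2:11, $r3:7, $r4:15, $r5:7, $r6:6, $r7:12}
[3] and  $r1, $r7, $r4  →  {$r0:0, $r1:12, $r2:11, $r3:7, $r4:15, $r5:7, $r6:6, $r7:12}
[4] or   $r5, $r1, $r2  →  {$r0:0, $r1:12, $r2:11, $r3:7, $r4:15, $r5:15, $r6:6, $r7:12}
[5] andi  $r3, $r1, 14  →  {$r0:0, $r1:12, $r2:11, $r3:12, $r4:15, $r5:15, $r6:6, $r7:12}
[6] bne  $r3, $r2, L10  →  {$r0:0, $r1:12, $r2:11, $r3:12, $r4:15, $r5:15, $r6:6, $r7:12}  ⟨branch taken⟩
[7] andi  $r4, $r7, 8  →  {$r0:0, $r1:12, $r2:11, $r3:12, $r4:8, $r5:15, $r6:6, $r7:12}
[10] addi  $r6, $r2, 11  →  {$r0:0, $r1:12, $r2:11, $r3:12, $r4:8, $r5:15, $r6:22, $r7:12}

$r0=0 $r1=12 $r2=11 $r3=12 $r4=8 $r5=15 $r6=22 $r7=12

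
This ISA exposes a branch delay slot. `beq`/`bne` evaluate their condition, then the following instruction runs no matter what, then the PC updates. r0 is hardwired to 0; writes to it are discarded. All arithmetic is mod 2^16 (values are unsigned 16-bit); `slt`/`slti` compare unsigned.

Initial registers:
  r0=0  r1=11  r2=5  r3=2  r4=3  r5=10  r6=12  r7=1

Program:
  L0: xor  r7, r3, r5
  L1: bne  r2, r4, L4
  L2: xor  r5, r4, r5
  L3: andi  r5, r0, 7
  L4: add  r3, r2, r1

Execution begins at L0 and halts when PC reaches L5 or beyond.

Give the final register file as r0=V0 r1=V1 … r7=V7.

r0=0 r1=11 r2=5 r3=16 r4=3 r5=9 r6=12 r7=8

  step pc=0: xor  r7, r3, r5  regs=(0,11,5,2,3,10,12,8)
  step pc=1: bne  r2, r4, L4  cond=T  regs=(0,11,5,2,3,10,12,8)
  step pc=2: xor  r5, r4, r5  regs=(0,11,5,2,3,9,12,8)
  step pc=4: add  r3, r2, r1  regs=(0,11,5,16,3,9,12,8)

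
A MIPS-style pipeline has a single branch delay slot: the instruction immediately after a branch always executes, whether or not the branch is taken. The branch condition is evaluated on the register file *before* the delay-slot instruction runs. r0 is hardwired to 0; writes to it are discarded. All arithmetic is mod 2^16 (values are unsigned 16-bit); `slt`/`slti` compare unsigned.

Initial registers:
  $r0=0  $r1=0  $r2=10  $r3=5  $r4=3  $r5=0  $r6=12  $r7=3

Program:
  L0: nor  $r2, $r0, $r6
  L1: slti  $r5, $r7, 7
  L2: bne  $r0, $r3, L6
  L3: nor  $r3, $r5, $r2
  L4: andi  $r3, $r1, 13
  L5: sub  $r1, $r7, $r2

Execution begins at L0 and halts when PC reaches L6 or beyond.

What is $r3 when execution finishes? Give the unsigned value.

12

  step pc=0: nor  $r2, $r0, $r6  regs=(0,0,65523,5,3,0,12,3)
  step pc=1: slti  $r5, $r7, 7  regs=(0,0,65523,5,3,1,12,3)
  step pc=2: bne  $r0, $r3, L6  cond=T  regs=(0,0,65523,5,3,1,12,3)
  step pc=3: nor  $r3, $r5, $r2  regs=(0,0,65523,12,3,1,12,3)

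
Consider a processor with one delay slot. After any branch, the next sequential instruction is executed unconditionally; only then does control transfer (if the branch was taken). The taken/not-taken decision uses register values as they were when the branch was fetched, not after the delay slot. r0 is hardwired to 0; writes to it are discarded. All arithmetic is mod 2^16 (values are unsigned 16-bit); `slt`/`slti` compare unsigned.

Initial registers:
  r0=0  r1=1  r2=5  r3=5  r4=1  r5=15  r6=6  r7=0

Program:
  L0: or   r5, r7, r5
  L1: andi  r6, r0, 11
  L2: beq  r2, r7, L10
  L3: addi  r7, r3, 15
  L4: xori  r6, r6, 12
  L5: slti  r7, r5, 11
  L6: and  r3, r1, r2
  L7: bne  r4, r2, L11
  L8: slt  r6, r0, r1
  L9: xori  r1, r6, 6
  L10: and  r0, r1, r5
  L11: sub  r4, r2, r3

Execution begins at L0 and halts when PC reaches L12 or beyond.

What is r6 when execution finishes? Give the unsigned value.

1

[0] or   r5, r7, r5  →  {r0:0, r1:1, r2:5, r3:5, r4:1, r5:15, r6:6, r7:0}
[1] andi  r6, r0, 11  →  {r0:0, r1:1, r2:5, r3:5, r4:1, r5:15, r6:0, r7:0}
[2] beq  r2, r7, L10  →  {r0:0, r1:1, r2:5, r3:5, r4:1, r5:15, r6:0, r7:0}  ⟨branch fallthrough⟩
[3] addi  r7, r3, 15  →  {r0:0, r1:1, r2:5, r3:5, r4:1, r5:15, r6:0, r7:20}
[4] xori  r6, r6, 12  →  {r0:0, r1:1, r2:5, r3:5, r4:1, r5:15, r6:12, r7:20}
[5] slti  r7, r5, 11  →  {r0:0, r1:1, r2:5, r3:5, r4:1, r5:15, r6:12, r7:0}
[6] and  r3, r1, r2  →  {r0:0, r1:1, r2:5, r3:1, r4:1, r5:15, r6:12, r7:0}
[7] bne  r4, r2, L11  →  {r0:0, r1:1, r2:5, r3:1, r4:1, r5:15, r6:12, r7:0}  ⟨branch taken⟩
[8] slt  r6, r0, r1  →  {r0:0, r1:1, r2:5, r3:1, r4:1, r5:15, r6:1, r7:0}
[11] sub  r4, r2, r3  →  {r0:0, r1:1, r2:5, r3:1, r4:4, r5:15, r6:1, r7:0}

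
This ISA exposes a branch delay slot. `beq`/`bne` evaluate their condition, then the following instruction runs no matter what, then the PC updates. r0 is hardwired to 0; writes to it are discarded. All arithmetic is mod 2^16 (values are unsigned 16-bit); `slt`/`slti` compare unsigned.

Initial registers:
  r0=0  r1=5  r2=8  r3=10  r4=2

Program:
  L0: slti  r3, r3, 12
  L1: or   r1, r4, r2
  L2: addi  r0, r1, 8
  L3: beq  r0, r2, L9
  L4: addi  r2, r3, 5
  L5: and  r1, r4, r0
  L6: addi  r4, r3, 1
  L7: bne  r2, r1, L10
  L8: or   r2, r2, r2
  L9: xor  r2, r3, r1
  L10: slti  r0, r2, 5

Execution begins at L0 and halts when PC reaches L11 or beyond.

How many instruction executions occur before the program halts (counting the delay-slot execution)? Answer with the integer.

10

  step pc=0: slti  r3, r3, 12  regs=(0,5,8,1,2)
  step pc=1: or   r1, r4, r2  regs=(0,10,8,1,2)
  step pc=2: addi  r0, r1, 8  regs=(0,10,8,1,2)
  step pc=3: beq  r0, r2, L9  cond=F  regs=(0,10,8,1,2)
  step pc=4: addi  r2, r3, 5  regs=(0,10,6,1,2)
  step pc=5: and  r1, r4, r0  regs=(0,0,6,1,2)
  step pc=6: addi  r4, r3, 1  regs=(0,0,6,1,2)
  step pc=7: bne  r2, r1, L10  cond=T  regs=(0,0,6,1,2)
  step pc=8: or   r2, r2, r2  regs=(0,0,6,1,2)
  step pc=10: slti  r0, r2, 5  regs=(0,0,6,1,2)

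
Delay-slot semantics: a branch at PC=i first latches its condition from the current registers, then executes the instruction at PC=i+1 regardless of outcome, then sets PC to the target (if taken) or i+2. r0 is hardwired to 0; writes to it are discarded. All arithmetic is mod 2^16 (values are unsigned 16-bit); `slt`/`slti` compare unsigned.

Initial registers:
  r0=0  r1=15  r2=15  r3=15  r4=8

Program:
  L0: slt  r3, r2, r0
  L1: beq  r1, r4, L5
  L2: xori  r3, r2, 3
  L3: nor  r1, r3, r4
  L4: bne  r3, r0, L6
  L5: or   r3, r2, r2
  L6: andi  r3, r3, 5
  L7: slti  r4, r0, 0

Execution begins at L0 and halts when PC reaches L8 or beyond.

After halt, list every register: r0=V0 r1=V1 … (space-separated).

PC=0  slt  r3, r2, r0        | r0=0 r1=15 r2=15 r3=0 r4=8
PC=1  beq  r1, r4, L5        | r0=0 r1=15 r2=15 r3=0 r4=8  [not taken]
PC=2  xori  r3, r2, 3        | r0=0 r1=15 r2=15 r3=12 r4=8
PC=3  nor  r1, r3, r4        | r0=0 r1=65523 r2=15 r3=12 r4=8
PC=4  bne  r3, r0, L6        | r0=0 r1=65523 r2=15 r3=12 r4=8  [TAKEN]
PC=5  or   r3, r2, r2        | r0=0 r1=65523 r2=15 r3=15 r4=8
PC=6  andi  r3, r3, 5        | r0=0 r1=65523 r2=15 r3=5 r4=8
PC=7  slti  r4, r0, 0        | r0=0 r1=65523 r2=15 r3=5 r4=0

r0=0 r1=65523 r2=15 r3=5 r4=0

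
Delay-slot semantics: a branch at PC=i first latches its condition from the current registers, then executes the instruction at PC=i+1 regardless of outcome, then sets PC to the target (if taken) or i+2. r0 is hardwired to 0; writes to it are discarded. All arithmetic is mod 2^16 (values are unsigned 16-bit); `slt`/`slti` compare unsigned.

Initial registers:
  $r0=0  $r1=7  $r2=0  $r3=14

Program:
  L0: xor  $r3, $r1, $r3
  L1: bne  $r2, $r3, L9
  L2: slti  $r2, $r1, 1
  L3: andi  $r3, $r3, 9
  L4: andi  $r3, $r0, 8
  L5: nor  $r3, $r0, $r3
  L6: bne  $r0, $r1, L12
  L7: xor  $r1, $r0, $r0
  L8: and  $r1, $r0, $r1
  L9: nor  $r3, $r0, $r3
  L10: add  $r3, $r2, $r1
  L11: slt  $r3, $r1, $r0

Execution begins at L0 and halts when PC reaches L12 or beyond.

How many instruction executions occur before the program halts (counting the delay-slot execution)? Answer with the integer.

6

PC=0  xor  $r3, $r1, $r3     | $r0=0 $r1=7 $r2=0 $r3=9
PC=1  bne  $r2, $r3, L9      | $r0=0 $r1=7 $r2=0 $r3=9  [TAKEN]
PC=2  slti  $r2, $r1, 1      | $r0=0 $r1=7 $r2=0 $r3=9
PC=9  nor  $r3, $r0, $r3     | $r0=0 $r1=7 $r2=0 $r3=65526
PC=10 add  $r3, $r2, $r1     | $r0=0 $r1=7 $r2=0 $r3=7
PC=11 slt  $r3, $r1, $r0     | $r0=0 $r1=7 $r2=0 $r3=0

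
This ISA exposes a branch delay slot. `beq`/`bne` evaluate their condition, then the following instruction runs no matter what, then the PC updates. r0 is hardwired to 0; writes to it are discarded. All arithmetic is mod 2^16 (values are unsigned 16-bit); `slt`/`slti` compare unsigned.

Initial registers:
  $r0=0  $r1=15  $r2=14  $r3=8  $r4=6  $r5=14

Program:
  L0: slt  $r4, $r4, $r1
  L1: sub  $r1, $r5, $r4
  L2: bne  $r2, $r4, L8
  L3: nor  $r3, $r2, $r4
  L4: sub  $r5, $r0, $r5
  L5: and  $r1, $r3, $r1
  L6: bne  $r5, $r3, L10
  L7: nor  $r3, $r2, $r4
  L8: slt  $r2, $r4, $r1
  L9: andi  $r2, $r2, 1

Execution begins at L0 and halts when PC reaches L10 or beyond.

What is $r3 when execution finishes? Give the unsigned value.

#0 slt  $r4, $r4, $r1 ; 0/15/14/8/1/14
#1 sub  $r1, $r5, $r4 ; 0/13/14/8/1/14
#2 bne  $r2, $r4, L8 ; 0/13/14/8/1/14 ; →target
#3 nor  $r3, $r2, $r4 ; 0/13/14/65520/1/14
#8 slt  $r2, $r4, $r1 ; 0/13/1/65520/1/14
#9 andi  $r2, $r2, 1 ; 0/13/1/65520/1/14

65520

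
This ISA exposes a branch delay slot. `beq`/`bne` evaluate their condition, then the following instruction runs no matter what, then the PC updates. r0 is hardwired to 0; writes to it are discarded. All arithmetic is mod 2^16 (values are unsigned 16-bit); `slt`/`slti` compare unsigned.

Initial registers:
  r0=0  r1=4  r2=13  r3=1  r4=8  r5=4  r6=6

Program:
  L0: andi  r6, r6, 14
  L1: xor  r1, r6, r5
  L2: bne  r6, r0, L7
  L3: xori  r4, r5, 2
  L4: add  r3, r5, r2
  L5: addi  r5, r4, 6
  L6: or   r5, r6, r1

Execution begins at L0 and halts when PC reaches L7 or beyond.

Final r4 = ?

6

[0] andi  r6, r6, 14  →  {r0:0, r1:4, r2:13, r3:1, r4:8, r5:4, r6:6}
[1] xor  r1, r6, r5  →  {r0:0, r1:2, r2:13, r3:1, r4:8, r5:4, r6:6}
[2] bne  r6, r0, L7  →  {r0:0, r1:2, r2:13, r3:1, r4:8, r5:4, r6:6}  ⟨branch taken⟩
[3] xori  r4, r5, 2  →  {r0:0, r1:2, r2:13, r3:1, r4:6, r5:4, r6:6}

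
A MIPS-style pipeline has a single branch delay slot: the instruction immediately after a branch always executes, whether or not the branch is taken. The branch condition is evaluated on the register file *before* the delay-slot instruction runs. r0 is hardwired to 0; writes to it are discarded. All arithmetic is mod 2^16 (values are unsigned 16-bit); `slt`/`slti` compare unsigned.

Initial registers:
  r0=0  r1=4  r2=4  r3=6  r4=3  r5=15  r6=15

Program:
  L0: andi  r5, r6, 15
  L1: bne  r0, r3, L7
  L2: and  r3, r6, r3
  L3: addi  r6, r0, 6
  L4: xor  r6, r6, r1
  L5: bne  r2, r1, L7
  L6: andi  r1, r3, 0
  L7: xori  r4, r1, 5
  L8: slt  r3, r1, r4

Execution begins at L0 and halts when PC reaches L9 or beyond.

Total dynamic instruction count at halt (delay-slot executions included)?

5

[0] andi  r5, r6, 15  →  {r0:0, r1:4, r2:4, r3:6, r4:3, r5:15, r6:15}
[1] bne  r0, r3, L7  →  {r0:0, r1:4, r2:4, r3:6, r4:3, r5:15, r6:15}  ⟨branch taken⟩
[2] and  r3, r6, r3  →  {r0:0, r1:4, r2:4, r3:6, r4:3, r5:15, r6:15}
[7] xori  r4, r1, 5  →  {r0:0, r1:4, r2:4, r3:6, r4:1, r5:15, r6:15}
[8] slt  r3, r1, r4  →  {r0:0, r1:4, r2:4, r3:0, r4:1, r5:15, r6:15}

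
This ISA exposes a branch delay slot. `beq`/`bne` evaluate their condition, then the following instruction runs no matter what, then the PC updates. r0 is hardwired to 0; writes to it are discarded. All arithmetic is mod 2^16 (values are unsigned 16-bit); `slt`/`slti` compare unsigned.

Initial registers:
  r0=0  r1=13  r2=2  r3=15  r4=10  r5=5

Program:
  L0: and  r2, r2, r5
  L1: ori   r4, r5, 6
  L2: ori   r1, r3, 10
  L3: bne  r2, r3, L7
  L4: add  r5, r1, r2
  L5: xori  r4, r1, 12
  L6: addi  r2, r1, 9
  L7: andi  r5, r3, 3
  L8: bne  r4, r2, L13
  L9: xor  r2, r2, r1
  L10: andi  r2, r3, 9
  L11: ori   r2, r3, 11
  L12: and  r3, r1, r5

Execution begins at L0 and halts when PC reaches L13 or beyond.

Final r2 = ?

[0] and  r2, r2, r5  →  {r0:0, r1:13, r2:0, r3:15, r4:10, r5:5}
[1] ori   r4, r5, 6  →  {r0:0, r1:13, r2:0, r3:15, r4:7, r5:5}
[2] ori   r1, r3, 10  →  {r0:0, r1:15, r2:0, r3:15, r4:7, r5:5}
[3] bne  r2, r3, L7  →  {r0:0, r1:15, r2:0, r3:15, r4:7, r5:5}  ⟨branch taken⟩
[4] add  r5, r1, r2  →  {r0:0, r1:15, r2:0, r3:15, r4:7, r5:15}
[7] andi  r5, r3, 3  →  {r0:0, r1:15, r2:0, r3:15, r4:7, r5:3}
[8] bne  r4, r2, L13  →  {r0:0, r1:15, r2:0, r3:15, r4:7, r5:3}  ⟨branch taken⟩
[9] xor  r2, r2, r1  →  {r0:0, r1:15, r2:15, r3:15, r4:7, r5:3}

15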